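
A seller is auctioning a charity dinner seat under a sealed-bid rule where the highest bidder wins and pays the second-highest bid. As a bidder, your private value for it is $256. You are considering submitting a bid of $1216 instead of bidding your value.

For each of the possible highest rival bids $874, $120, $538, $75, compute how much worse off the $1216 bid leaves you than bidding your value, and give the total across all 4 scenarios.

The deviation costs you only when the competing bid falls strictly between $256 and $1216; elsewhere both bids give the same outcome.
$874: truthful payoff $0, deviation payoff −$618 → loss $618.
$120: outcomes coincide → loss $0.
$538: truthful payoff $0, deviation payoff −$282 → loss $282.
$75: outcomes coincide → loss $0.
Total loss = $618 + $282 = $900.

$900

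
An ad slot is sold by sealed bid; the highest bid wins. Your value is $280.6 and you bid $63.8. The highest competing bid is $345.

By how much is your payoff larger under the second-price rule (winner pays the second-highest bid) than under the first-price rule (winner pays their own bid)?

$0

Your bid $63.8 is below $345, so you lose under either rule.
Payoff is $0 in both cases; difference = $0.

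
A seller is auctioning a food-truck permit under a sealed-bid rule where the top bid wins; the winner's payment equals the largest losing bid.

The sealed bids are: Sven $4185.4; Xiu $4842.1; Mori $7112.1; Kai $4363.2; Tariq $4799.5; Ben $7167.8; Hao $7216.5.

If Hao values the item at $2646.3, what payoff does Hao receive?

−$4521.5

Highest bid: Hao at $7216.5, so Hao wins.
Second-highest bid: Ben at $7167.8 — that is the price the winner pays.
Hao's payoff = value − price = $2646.3 − $7167.8 = −$4521.5.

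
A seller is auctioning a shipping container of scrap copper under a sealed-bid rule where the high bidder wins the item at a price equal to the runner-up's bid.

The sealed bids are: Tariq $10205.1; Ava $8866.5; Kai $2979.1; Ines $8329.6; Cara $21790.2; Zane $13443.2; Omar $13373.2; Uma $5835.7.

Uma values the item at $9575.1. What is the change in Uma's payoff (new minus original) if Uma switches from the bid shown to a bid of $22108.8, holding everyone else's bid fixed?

−$12215.1

The highest bid among the other bidders is $21790.2; Uma's bid doesn't change that.
Original bid $5835.7: Uma is not highest (top rival bid is $21790.2); payoff $0.
Alternative bid $22108.8: Uma is highest, pays the top rival bid $21790.2; payoff $9575.1 − $21790.2 = −$12215.1.
Change in payoff = −$12215.1 − ($0) = −$12215.1.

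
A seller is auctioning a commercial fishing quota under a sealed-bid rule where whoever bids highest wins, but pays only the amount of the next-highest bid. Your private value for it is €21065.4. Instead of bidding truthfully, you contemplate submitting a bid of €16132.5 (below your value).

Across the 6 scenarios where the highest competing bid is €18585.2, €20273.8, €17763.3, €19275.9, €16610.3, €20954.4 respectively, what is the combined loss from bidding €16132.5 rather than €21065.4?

€12929.5

The deviation costs you only when the competing bid falls strictly between €16132.5 and €21065.4; elsewhere both bids give the same outcome.
€18585.2: truthful payoff €2480.2, deviation payoff €0 → loss €2480.2.
€20273.8: truthful payoff €791.6, deviation payoff €0 → loss €791.6.
€17763.3: truthful payoff €3302.1, deviation payoff €0 → loss €3302.1.
€19275.9: truthful payoff €1789.5, deviation payoff €0 → loss €1789.5.
€16610.3: truthful payoff €4455.1, deviation payoff €0 → loss €4455.1.
€20954.4: truthful payoff €111, deviation payoff €0 → loss €111.
Total loss = €2480.2 + €791.6 + €3302.1 + €1789.5 + €4455.1 + €111 = €12929.5.
In a second-price auction your bid sets only whether you win, not what you pay, so bidding your true value is weakly dominant.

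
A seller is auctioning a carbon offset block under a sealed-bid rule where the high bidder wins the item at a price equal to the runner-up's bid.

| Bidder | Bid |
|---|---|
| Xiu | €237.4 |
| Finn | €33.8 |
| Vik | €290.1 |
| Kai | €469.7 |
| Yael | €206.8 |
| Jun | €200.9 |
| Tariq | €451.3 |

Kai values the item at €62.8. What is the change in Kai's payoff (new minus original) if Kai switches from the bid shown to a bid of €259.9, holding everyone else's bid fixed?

€388.5

The highest bid among the other bidders is €451.3; Kai's bid doesn't change that.
Original bid €469.7: Kai is highest, pays the top rival bid €451.3; payoff €62.8 − €451.3 = −€388.5.
Alternative bid €259.9: Kai is not highest (top rival bid is €451.3); payoff €0.
Change in payoff = €0 − (−€388.5) = €388.5.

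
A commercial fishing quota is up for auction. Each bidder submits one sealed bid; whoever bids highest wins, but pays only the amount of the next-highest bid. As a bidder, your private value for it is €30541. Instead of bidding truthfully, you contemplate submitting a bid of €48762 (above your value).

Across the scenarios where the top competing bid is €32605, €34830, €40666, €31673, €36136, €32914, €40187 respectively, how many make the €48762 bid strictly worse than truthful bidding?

The deviation hurts exactly when the highest competing bid lies strictly between €30541 and €48762 — overbidding then wins at a price above your value.
€32605: inside the interval → strictly worse (loss €2064).
€34830: inside the interval → strictly worse (loss €4289).
€40666: inside the interval → strictly worse (loss €10125).
€31673: inside the interval → strictly worse (loss €1132).
€36136: inside the interval → strictly worse (loss €5595).
€32914: inside the interval → strictly worse (loss €2373).
€40187: inside the interval → strictly worse (loss €9646).
Count: 7.

7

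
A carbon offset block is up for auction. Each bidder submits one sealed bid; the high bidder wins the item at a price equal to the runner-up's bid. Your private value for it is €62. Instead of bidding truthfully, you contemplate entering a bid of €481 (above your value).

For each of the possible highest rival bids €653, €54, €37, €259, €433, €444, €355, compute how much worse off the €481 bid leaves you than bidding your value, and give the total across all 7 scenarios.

The deviation costs you only when the competing bid falls strictly between €62 and €481; elsewhere both bids give the same outcome.
€653: outcomes coincide → loss €0.
€54: outcomes coincide → loss €0.
€37: outcomes coincide → loss €0.
€259: truthful payoff €0, deviation payoff −€197 → loss €197.
€433: truthful payoff €0, deviation payoff −€371 → loss €371.
€444: truthful payoff €0, deviation payoff −€382 → loss €382.
€355: truthful payoff €0, deviation payoff −€293 → loss €293.
Total loss = €197 + €371 + €382 + €293 = €1243.
Truthful bidding weakly dominates here: raising your bid can only win items priced above your value, and lowering it can only forfeit items priced below.

€1243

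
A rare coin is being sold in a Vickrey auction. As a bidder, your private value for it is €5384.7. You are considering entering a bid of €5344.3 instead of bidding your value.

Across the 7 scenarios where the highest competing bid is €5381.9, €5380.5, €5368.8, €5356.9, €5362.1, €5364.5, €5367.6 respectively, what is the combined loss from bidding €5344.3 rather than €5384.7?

€110.6

The deviation costs you only when the competing bid falls strictly between €5344.3 and €5384.7; elsewhere both bids give the same outcome.
€5381.9: truthful payoff €2.8, deviation payoff €0 → loss €2.8.
€5380.5: truthful payoff €4.2, deviation payoff €0 → loss €4.2.
€5368.8: truthful payoff €15.9, deviation payoff €0 → loss €15.9.
€5356.9: truthful payoff €27.8, deviation payoff €0 → loss €27.8.
€5362.1: truthful payoff €22.6, deviation payoff €0 → loss €22.6.
€5364.5: truthful payoff €20.2, deviation payoff €0 → loss €20.2.
€5367.6: truthful payoff €17.1, deviation payoff €0 → loss €17.1.
Total loss = €2.8 + €4.2 + €15.9 + €27.8 + €22.6 + €20.2 + €17.1 = €110.6.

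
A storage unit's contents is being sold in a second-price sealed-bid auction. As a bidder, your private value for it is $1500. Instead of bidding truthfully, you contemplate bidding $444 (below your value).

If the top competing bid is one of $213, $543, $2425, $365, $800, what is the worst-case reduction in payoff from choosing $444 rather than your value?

$957

$213: same outcome either way → loss $0.
$543: truthful gives $957, deviation gives $0 → loss $957.
$2425: same outcome either way → loss $0.
$365: same outcome either way → loss $0.
$800: truthful gives $700, deviation gives $0 → loss $700.
Maximum loss: $957.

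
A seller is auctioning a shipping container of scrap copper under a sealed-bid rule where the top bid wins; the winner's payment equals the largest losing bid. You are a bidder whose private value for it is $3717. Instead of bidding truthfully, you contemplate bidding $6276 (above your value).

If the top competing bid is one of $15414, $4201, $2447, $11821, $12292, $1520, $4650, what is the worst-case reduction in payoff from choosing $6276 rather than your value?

$933

$15414: same outcome either way → loss $0.
$4201: truthful gives $0, deviation gives −$484 → loss $484.
$2447: same outcome either way → loss $0.
$11821: same outcome either way → loss $0.
$12292: same outcome either way → loss $0.
$1520: same outcome either way → loss $0.
$4650: truthful gives $0, deviation gives −$933 → loss $933.
Maximum loss: $933.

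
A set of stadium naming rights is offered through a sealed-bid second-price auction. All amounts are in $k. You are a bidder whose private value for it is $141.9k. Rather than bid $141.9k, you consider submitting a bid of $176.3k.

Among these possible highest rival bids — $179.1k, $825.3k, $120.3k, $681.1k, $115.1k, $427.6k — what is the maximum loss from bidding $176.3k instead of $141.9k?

$0k

$179.1k: same outcome either way → loss $0k.
$825.3k: same outcome either way → loss $0k.
$120.3k: same outcome either way → loss $0k.
$681.1k: same outcome either way → loss $0k.
$115.1k: same outcome either way → loss $0k.
$427.6k: same outcome either way → loss $0k.
Maximum loss: $0k.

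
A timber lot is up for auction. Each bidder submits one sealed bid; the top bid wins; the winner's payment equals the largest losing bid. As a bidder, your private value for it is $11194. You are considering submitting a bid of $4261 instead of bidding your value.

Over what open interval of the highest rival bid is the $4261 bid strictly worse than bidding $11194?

If the competing bid is below $4261, both bids win at the same price — no difference.
If it is above $11194, both bids lose — no difference.
If it lies strictly between $4261 and $11194, bidding your value wins at a price below your value (positive payoff) while bidding $4261 loses (payoff 0).
So the deviation strictly hurts on the open interval ($4261, $11194).

($4261, $11194)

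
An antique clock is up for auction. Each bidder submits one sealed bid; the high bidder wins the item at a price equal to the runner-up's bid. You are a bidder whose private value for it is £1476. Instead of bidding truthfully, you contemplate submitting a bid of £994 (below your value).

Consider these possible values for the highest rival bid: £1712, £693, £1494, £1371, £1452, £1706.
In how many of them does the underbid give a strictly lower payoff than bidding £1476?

The deviation hurts exactly when the highest competing bid lies strictly between £994 and £1476 — underbidding then forfeits a profitable win.
£1712: above both → same outcome either way.
£693: below both → same outcome either way.
£1494: above both → same outcome either way.
£1371: inside the interval → strictly worse (loss £105).
£1452: inside the interval → strictly worse (loss £24).
£1706: above both → same outcome either way.
Count: 2.

2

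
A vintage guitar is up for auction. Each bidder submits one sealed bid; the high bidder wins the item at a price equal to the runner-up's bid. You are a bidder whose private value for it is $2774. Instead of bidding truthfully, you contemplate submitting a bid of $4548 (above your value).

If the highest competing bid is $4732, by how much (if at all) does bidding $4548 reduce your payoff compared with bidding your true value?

$0

Bidding your value $2774: you lose (since $2774 < $4732). Payoff $0.
Bidding $4548: you lose. Payoff $0.
Difference = $0 − $0 = $0; both bids lead to the same outcome because the competing bid is above both your value and your alternative bid.
Because the price is fixed by the runner-up's bid, deviating from your value can only change a good outcome into a bad one — never the reverse.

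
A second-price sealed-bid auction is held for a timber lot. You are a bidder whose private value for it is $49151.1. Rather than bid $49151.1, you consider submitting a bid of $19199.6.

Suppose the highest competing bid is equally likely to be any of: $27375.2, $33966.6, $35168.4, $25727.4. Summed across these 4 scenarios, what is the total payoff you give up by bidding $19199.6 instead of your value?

The deviation costs you only when the competing bid falls strictly between $19199.6 and $49151.1; elsewhere both bids give the same outcome.
$27375.2: truthful payoff $21775.9, deviation payoff $0 → loss $21775.9.
$33966.6: truthful payoff $15184.5, deviation payoff $0 → loss $15184.5.
$35168.4: truthful payoff $13982.7, deviation payoff $0 → loss $13982.7.
$25727.4: truthful payoff $23423.7, deviation payoff $0 → loss $23423.7.
Total loss = $21775.9 + $15184.5 + $13982.7 + $23423.7 = $74366.8.

$74366.8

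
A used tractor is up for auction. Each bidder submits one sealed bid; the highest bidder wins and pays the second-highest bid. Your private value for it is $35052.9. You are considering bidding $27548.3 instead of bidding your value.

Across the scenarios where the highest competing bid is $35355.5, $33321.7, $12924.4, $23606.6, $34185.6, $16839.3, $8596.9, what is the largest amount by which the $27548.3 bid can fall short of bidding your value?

$1731.2

$35355.5: same outcome either way → loss $0.
$33321.7: truthful gives $1731.2, deviation gives $0 → loss $1731.2.
$12924.4: same outcome either way → loss $0.
$23606.6: same outcome either way → loss $0.
$34185.6: truthful gives $867.3, deviation gives $0 → loss $867.3.
$16839.3: same outcome either way → loss $0.
$8596.9: same outcome either way → loss $0.
Maximum loss: $1731.2.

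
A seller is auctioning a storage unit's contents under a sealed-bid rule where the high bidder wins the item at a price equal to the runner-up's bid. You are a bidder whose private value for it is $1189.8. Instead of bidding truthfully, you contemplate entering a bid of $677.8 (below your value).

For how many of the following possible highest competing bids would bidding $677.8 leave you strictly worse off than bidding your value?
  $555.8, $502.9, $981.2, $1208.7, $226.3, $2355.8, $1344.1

1

The deviation hurts exactly when the highest competing bid lies strictly between $677.8 and $1189.8 — underbidding then forfeits a profitable win.
$555.8: below both → same outcome either way.
$502.9: below both → same outcome either way.
$981.2: inside the interval → strictly worse (loss $208.6).
$1208.7: above both → same outcome either way.
$226.3: below both → same outcome either way.
$2355.8: above both → same outcome either way.
$1344.1: above both → same outcome either way.
Count: 1.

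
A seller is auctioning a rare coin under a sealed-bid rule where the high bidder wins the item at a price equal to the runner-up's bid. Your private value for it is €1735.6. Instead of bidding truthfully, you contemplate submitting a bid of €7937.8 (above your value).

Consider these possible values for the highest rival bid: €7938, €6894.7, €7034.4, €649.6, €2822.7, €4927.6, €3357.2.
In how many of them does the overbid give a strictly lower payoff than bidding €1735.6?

The deviation hurts exactly when the highest competing bid lies strictly between €1735.6 and €7937.8 — overbidding then wins at a price above your value.
€7938: above both → same outcome either way.
€6894.7: inside the interval → strictly worse (loss €5159.1).
€7034.4: inside the interval → strictly worse (loss €5298.8).
€649.6: below both → same outcome either way.
€2822.7: inside the interval → strictly worse (loss €1087.1).
€4927.6: inside the interval → strictly worse (loss €3192).
€3357.2: inside the interval → strictly worse (loss €1621.6).
Count: 5.

5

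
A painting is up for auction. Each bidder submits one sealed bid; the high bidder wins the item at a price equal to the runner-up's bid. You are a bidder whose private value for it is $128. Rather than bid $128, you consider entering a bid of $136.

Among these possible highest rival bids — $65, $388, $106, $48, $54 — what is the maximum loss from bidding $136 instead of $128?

$0

$65: same outcome either way → loss $0.
$388: same outcome either way → loss $0.
$106: same outcome either way → loss $0.
$48: same outcome either way → loss $0.
$54: same outcome either way → loss $0.
Maximum loss: $0.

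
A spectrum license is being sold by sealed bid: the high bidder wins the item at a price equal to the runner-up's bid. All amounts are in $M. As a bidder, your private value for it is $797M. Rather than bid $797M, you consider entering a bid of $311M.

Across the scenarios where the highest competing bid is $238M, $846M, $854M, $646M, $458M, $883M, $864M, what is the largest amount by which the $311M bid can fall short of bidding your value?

$238M: same outcome either way → loss $0M.
$846M: same outcome either way → loss $0M.
$854M: same outcome either way → loss $0M.
$646M: truthful gives $151M, deviation gives $0M → loss $151M.
$458M: truthful gives $339M, deviation gives $0M → loss $339M.
$883M: same outcome either way → loss $0M.
$864M: same outcome either way → loss $0M.
Maximum loss: $339M.

$339M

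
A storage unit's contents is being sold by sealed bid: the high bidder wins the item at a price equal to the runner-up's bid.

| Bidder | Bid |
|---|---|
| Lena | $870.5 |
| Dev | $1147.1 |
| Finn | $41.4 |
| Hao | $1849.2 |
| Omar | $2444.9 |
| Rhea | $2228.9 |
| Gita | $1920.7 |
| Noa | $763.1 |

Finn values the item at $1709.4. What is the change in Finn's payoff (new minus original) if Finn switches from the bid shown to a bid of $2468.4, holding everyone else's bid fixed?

The highest bid among the other bidders is $2444.9; Finn's bid doesn't change that.
Original bid $41.4: Finn is not highest (top rival bid is $2444.9); payoff $0.
Alternative bid $2468.4: Finn is highest, pays the top rival bid $2444.9; payoff $1709.4 − $2444.9 = −$735.5.
Change in payoff = −$735.5 − ($0) = −$735.5.

−$735.5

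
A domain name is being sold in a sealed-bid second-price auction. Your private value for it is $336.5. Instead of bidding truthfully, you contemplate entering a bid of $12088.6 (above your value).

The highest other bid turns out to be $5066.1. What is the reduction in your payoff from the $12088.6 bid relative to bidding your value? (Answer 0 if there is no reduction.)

Bidding your value $336.5: you lose (since $336.5 < $5066.1). Payoff $0.
Bidding $12088.6: you win and pay $5066.1. Payoff $336.5 − $5066.1 = −$4729.6.
The competing bid $5066.1 lies between your value and your inflated bid, so overbidding wins an item priced above your value.
Loss from deviating = $0 − (−$4729.6) = $4729.6.

$4729.6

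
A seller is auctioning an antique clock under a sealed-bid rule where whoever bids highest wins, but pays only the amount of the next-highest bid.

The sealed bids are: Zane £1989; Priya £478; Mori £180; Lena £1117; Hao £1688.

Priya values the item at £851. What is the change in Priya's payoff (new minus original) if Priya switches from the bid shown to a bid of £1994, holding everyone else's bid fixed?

−£1138

The highest bid among the other bidders is £1989; Priya's bid doesn't change that.
Original bid £478: Priya is not highest (top rival bid is £1989); payoff £0.
Alternative bid £1994: Priya is highest, pays the top rival bid £1989; payoff £851 − £1989 = −£1138.
Change in payoff = −£1138 − (£0) = −£1138.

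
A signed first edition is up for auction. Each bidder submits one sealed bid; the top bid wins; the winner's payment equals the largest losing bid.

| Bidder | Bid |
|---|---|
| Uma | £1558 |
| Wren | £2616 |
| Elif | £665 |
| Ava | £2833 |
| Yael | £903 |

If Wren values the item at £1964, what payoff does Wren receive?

£0

Highest bid: Ava at £2833, so Ava wins.
Second-highest bid: Wren at £2616 — that is the price the winner pays.
Wren did not win, so Wren pays nothing and receives nothing: payoff £0.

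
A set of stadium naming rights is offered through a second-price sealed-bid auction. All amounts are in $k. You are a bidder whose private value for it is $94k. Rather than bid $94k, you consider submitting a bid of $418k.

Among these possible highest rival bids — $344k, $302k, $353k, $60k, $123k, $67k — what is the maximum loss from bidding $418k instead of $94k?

$259k

$344k: truthful gives $0k, deviation gives −$250k → loss $250k.
$302k: truthful gives $0k, deviation gives −$208k → loss $208k.
$353k: truthful gives $0k, deviation gives −$259k → loss $259k.
$60k: same outcome either way → loss $0k.
$123k: truthful gives $0k, deviation gives −$29k → loss $29k.
$67k: same outcome either way → loss $0k.
Maximum loss: $259k.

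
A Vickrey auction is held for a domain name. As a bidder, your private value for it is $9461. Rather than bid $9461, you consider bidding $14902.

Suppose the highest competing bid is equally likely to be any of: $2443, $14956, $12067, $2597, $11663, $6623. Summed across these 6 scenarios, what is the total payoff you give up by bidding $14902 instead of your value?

$4808

The deviation costs you only when the competing bid falls strictly between $9461 and $14902; elsewhere both bids give the same outcome.
$2443: outcomes coincide → loss $0.
$14956: outcomes coincide → loss $0.
$12067: truthful payoff $0, deviation payoff −$2606 → loss $2606.
$2597: outcomes coincide → loss $0.
$11663: truthful payoff $0, deviation payoff −$2202 → loss $2202.
$6623: outcomes coincide → loss $0.
Total loss = $2606 + $2202 = $4808.
Because the price is fixed by the runner-up's bid, deviating from your value can only change a good outcome into a bad one — never the reverse.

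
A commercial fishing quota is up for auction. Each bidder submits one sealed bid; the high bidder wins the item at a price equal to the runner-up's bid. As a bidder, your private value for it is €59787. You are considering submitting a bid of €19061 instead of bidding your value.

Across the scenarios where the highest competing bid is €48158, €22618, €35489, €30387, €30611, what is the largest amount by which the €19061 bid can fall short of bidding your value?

€37169

€48158: truthful gives €11629, deviation gives €0 → loss €11629.
€22618: truthful gives €37169, deviation gives €0 → loss €37169.
€35489: truthful gives €24298, deviation gives €0 → loss €24298.
€30387: truthful gives €29400, deviation gives €0 → loss €29400.
€30611: truthful gives €29176, deviation gives €0 → loss €29176.
Maximum loss: €37169.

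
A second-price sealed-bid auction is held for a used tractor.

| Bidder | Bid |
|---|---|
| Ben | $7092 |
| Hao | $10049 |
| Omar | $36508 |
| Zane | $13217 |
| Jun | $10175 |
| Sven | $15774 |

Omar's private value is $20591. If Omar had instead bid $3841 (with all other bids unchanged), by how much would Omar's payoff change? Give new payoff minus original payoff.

The highest bid among the other bidders is $15774; Omar's bid doesn't change that.
Original bid $36508: Omar is highest, pays the top rival bid $15774; payoff $20591 − $15774 = $4817.
Alternative bid $3841: Omar is not highest (top rival bid is $15774); payoff $0.
Change in payoff = $0 − ($4817) = −$4817.

−$4817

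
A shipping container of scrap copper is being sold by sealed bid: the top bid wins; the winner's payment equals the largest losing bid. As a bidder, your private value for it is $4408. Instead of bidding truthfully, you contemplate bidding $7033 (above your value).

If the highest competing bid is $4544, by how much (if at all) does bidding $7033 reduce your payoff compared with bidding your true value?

$136

Bidding your value $4408: you lose (since $4408 < $4544). Payoff $0.
Bidding $7033: you win and pay $4544. Payoff $4408 − $4544 = −$136.
The competing bid $4544 lies between your value and your inflated bid, so overbidding wins an item priced above your value.
Loss from deviating = $0 − (−$136) = $136.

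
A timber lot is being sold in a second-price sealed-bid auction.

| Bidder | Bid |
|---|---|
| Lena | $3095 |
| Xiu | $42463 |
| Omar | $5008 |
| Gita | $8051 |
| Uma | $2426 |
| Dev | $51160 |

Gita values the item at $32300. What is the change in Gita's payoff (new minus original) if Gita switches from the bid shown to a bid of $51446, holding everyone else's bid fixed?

The highest bid among the other bidders is $51160; Gita's bid doesn't change that.
Original bid $8051: Gita is not highest (top rival bid is $51160); payoff $0.
Alternative bid $51446: Gita is highest, pays the top rival bid $51160; payoff $32300 − $51160 = −$18860.
Change in payoff = −$18860 − ($0) = −$18860.

−$18860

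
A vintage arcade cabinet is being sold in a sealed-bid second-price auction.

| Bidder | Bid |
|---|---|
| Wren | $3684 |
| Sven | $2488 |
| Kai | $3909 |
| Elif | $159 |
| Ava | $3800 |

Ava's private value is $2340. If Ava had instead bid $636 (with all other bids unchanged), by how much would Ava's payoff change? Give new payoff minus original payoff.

The highest bid among the other bidders is $3909; Ava's bid doesn't change that.
Original bid $3800: Ava is not highest (top rival bid is $3909); payoff $0.
Alternative bid $636: Ava is not highest (top rival bid is $3909); payoff $0.
Change in payoff = $0 − ($0) = $0.

$0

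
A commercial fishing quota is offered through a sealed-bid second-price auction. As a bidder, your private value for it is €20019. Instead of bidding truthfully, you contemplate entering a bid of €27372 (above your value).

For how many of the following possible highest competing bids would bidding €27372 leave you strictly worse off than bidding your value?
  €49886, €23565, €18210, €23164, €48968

2

The deviation hurts exactly when the highest competing bid lies strictly between €20019 and €27372 — overbidding then wins at a price above your value.
€49886: above both → same outcome either way.
€23565: inside the interval → strictly worse (loss €3546).
€18210: below both → same outcome either way.
€23164: inside the interval → strictly worse (loss €3145).
€48968: above both → same outcome either way.
Count: 2.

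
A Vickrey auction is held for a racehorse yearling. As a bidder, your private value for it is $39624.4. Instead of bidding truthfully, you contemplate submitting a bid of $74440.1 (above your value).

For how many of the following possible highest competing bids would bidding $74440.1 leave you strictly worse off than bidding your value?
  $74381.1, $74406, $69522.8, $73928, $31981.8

4

The deviation hurts exactly when the highest competing bid lies strictly between $39624.4 and $74440.1 — overbidding then wins at a price above your value.
$74381.1: inside the interval → strictly worse (loss $34756.7).
$74406: inside the interval → strictly worse (loss $34781.6).
$69522.8: inside the interval → strictly worse (loss $29898.4).
$73928: inside the interval → strictly worse (loss $34303.6).
$31981.8: below both → same outcome either way.
Count: 4.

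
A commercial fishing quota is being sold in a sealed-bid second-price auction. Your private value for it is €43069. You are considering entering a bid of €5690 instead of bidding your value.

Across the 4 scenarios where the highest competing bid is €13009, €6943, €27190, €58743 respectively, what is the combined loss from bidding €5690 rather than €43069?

The deviation costs you only when the competing bid falls strictly between €5690 and €43069; elsewhere both bids give the same outcome.
€13009: truthful payoff €30060, deviation payoff €0 → loss €30060.
€6943: truthful payoff €36126, deviation payoff €0 → loss €36126.
€27190: truthful payoff €15879, deviation payoff €0 → loss €15879.
€58743: outcomes coincide → loss €0.
Total loss = €30060 + €36126 + €15879 = €82065.
Truthful bidding weakly dominates here: raising your bid can only win items priced above your value, and lowering it can only forfeit items priced below.

€82065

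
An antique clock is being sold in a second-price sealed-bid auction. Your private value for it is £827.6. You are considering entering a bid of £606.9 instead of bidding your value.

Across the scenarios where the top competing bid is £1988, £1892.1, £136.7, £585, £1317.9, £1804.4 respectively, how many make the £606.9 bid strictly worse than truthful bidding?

0

The deviation hurts exactly when the highest competing bid lies strictly between £606.9 and £827.6 — underbidding then forfeits a profitable win.
£1988: above both → same outcome either way.
£1892.1: above both → same outcome either way.
£136.7: below both → same outcome either way.
£585: below both → same outcome either way.
£1317.9: above both → same outcome either way.
£1804.4: above both → same outcome either way.
Count: 0.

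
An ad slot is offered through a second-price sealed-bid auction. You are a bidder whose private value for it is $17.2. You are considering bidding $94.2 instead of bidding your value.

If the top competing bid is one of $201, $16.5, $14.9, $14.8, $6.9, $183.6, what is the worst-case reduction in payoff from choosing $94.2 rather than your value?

$201: same outcome either way → loss $0.
$16.5: same outcome either way → loss $0.
$14.9: same outcome either way → loss $0.
$14.8: same outcome either way → loss $0.
$6.9: same outcome either way → loss $0.
$183.6: same outcome either way → loss $0.
Maximum loss: $0.

$0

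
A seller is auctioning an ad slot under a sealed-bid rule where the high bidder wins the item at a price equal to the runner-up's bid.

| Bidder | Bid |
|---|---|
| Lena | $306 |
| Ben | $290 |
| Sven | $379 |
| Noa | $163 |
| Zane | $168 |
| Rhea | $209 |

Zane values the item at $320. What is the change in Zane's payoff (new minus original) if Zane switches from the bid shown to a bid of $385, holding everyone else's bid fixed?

−$59

The highest bid among the other bidders is $379; Zane's bid doesn't change that.
Original bid $168: Zane is not highest (top rival bid is $379); payoff $0.
Alternative bid $385: Zane is highest, pays the top rival bid $379; payoff $320 − $379 = −$59.
Change in payoff = −$59 − ($0) = −$59.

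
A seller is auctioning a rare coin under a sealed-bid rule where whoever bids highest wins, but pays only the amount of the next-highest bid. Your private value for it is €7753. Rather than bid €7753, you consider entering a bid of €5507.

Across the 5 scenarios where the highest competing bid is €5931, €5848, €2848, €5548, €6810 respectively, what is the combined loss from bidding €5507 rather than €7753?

The deviation costs you only when the competing bid falls strictly between €5507 and €7753; elsewhere both bids give the same outcome.
€5931: truthful payoff €1822, deviation payoff €0 → loss €1822.
€5848: truthful payoff €1905, deviation payoff €0 → loss €1905.
€2848: outcomes coincide → loss €0.
€5548: truthful payoff €2205, deviation payoff €0 → loss €2205.
€6810: truthful payoff €943, deviation payoff €0 → loss €943.
Total loss = €1822 + €1905 + €2205 + €943 = €6875.
Because the price is fixed by the runner-up's bid, deviating from your value can only change a good outcome into a bad one — never the reverse.

€6875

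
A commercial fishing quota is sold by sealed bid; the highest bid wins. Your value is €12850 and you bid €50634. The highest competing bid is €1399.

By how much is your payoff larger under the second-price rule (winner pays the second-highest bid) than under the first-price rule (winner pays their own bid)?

€49235

You have the highest bid, so you win under either rule.
Second-price: pay €1399 → payoff €11451.
First-price: pay your own bid €50634 → payoff −€37784.
Difference = €11451 − (−€37784) = €49235.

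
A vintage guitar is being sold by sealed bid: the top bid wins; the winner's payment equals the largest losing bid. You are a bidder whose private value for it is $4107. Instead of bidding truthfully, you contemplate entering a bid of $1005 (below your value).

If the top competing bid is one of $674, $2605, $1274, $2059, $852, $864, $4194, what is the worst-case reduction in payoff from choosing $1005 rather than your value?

$2833

$674: same outcome either way → loss $0.
$2605: truthful gives $1502, deviation gives $0 → loss $1502.
$1274: truthful gives $2833, deviation gives $0 → loss $2833.
$2059: truthful gives $2048, deviation gives $0 → loss $2048.
$852: same outcome either way → loss $0.
$864: same outcome either way → loss $0.
$4194: same outcome either way → loss $0.
Maximum loss: $2833.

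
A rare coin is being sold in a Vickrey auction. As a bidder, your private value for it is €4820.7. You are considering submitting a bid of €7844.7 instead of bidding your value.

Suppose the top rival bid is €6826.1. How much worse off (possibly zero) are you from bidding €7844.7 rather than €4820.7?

Bidding your value €4820.7: you lose (since €4820.7 < €6826.1). Payoff €0.
Bidding €7844.7: you win and pay €6826.1. Payoff €4820.7 − €6826.1 = −€2005.4.
The competing bid €6826.1 lies between your value and your inflated bid, so overbidding wins an item priced above your value.
Loss from deviating = €0 − (−€2005.4) = €2005.4.

€2005.4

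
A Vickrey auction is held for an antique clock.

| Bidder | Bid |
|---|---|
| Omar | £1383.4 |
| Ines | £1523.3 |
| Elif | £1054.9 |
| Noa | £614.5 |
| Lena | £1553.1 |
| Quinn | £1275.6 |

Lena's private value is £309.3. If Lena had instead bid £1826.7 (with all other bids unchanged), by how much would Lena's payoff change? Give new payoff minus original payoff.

£0

The highest bid among the other bidders is £1523.3; Lena's bid doesn't change that.
Original bid £1553.1: Lena is highest, pays the top rival bid £1523.3; payoff £309.3 − £1523.3 = −£1214.
Alternative bid £1826.7: Lena is highest, pays the top rival bid £1523.3; payoff £309.3 − £1523.3 = −£1214.
Change in payoff = −£1214 − (−£1214) = £0.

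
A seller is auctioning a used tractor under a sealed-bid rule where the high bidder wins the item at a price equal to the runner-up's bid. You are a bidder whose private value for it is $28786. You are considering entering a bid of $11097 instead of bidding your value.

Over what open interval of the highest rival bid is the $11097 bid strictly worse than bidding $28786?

($11097, $28786)

If the competing bid is below $11097, both bids win at the same price — no difference.
If it is above $28786, both bids lose — no difference.
If it lies strictly between $11097 and $28786, bidding your value wins at a price below your value (positive payoff) while bidding $11097 loses (payoff 0).
So the deviation strictly hurts on the open interval ($11097, $28786).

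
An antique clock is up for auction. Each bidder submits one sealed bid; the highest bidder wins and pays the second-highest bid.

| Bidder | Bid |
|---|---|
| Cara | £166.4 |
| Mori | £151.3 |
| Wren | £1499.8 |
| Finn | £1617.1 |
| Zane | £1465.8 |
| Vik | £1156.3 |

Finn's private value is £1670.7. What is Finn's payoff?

Highest bid: Finn at £1617.1, so Finn wins.
Second-highest bid: Wren at £1499.8 — that is the price the winner pays.
Finn's payoff = value − price = £1670.7 − £1499.8 = £170.9.

£170.9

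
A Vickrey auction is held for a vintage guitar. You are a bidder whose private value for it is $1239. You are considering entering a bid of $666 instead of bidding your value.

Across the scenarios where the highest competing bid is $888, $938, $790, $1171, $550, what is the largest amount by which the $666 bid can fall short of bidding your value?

$888: truthful gives $351, deviation gives $0 → loss $351.
$938: truthful gives $301, deviation gives $0 → loss $301.
$790: truthful gives $449, deviation gives $0 → loss $449.
$1171: truthful gives $68, deviation gives $0 → loss $68.
$550: same outcome either way → loss $0.
Maximum loss: $449.

$449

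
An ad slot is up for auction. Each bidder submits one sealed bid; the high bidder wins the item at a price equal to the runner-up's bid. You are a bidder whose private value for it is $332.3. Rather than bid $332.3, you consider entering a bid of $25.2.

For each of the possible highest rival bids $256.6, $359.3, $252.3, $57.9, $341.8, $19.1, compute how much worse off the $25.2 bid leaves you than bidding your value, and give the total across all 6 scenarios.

The deviation costs you only when the competing bid falls strictly between $25.2 and $332.3; elsewhere both bids give the same outcome.
$256.6: truthful payoff $75.7, deviation payoff $0 → loss $75.7.
$359.3: outcomes coincide → loss $0.
$252.3: truthful payoff $80, deviation payoff $0 → loss $80.
$57.9: truthful payoff $274.4, deviation payoff $0 → loss $274.4.
$341.8: outcomes coincide → loss $0.
$19.1: outcomes coincide → loss $0.
Total loss = $75.7 + $80 + $274.4 = $430.1.

$430.1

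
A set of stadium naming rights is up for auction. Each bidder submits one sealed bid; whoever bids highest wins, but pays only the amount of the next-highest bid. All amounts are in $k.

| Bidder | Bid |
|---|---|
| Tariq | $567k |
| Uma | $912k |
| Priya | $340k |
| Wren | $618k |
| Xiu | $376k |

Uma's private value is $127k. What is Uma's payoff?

Highest bid: Uma at $912k, so Uma wins.
Second-highest bid: Wren at $618k — that is the price the winner pays.
Uma's payoff = value − price = $127k − $618k = −$491k.

−$491k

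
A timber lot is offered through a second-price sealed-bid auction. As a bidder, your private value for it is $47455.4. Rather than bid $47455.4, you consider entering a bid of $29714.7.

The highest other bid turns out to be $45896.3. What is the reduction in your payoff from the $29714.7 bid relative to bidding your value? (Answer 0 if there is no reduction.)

$1559.1

Bidding your value $47455.4: you win (since $47455.4 > $45896.3) and pay $45896.3. Payoff $1559.1.
Bidding $29714.7: you lose. Payoff $0.
The competing bid $45896.3 lies between your shaded bid and your value, so underbidding forfeits an item you could have won at a profitable price.
Loss from deviating = $1559.1 − ($0) = $1559.1.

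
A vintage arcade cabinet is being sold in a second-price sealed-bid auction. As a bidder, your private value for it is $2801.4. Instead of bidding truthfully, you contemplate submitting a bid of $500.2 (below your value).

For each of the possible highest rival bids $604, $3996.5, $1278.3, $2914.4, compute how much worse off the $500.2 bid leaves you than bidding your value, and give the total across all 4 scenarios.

$3720.5

The deviation costs you only when the competing bid falls strictly between $500.2 and $2801.4; elsewhere both bids give the same outcome.
$604: truthful payoff $2197.4, deviation payoff $0 → loss $2197.4.
$3996.5: outcomes coincide → loss $0.
$1278.3: truthful payoff $1523.1, deviation payoff $0 → loss $1523.1.
$2914.4: outcomes coincide → loss $0.
Total loss = $2197.4 + $1523.1 = $3720.5.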